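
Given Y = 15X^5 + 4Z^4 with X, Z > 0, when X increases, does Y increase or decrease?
Y increases

Taking the partial derivative:
∂Y/∂X = 75X^4

∂Y/∂X = 75X^4 > 0 (assuming positive values)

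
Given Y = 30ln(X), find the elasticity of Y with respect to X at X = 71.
Elasticity = 1/ln(71) ≈ 0.2346

Elasticity = (dY/dX) · (X/Y)

dY/dX = 30/X
At X = 71: dY/dX = 30/71, Y = 30·ln(71)

Elasticity = (30/71) · (71 / (30·ln(71))) = 1/ln(71) ≈ 0.2346

Interpretation: for a small percentage change in X, the percentage change in Y is approximately 0.23 times as large.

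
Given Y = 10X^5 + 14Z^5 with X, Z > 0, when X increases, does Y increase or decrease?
Y increases

Taking the partial derivative:
∂Y/∂X = 50X^4

∂Y/∂X = 50X^4 > 0 (assuming positive values)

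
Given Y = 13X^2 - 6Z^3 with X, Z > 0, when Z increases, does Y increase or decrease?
Y decreases

Taking the partial derivative:
∂Y/∂Z = -18Z^2

∂Y/∂Z = -18Z^2 < 0 (assuming positive values)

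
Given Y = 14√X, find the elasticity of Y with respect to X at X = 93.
Elasticity = 1/2

Elasticity = (dY/dX) · (X/Y)

dY/dX = 7/√X
At X = 93: dY/dX = 7·√93/93, Y = 14·√93

Elasticity = (7·√93/93) · (93 / (14·√93)) = 1/2

Interpretation: for a small percentage change in X, the percentage change in Y is approximately 0.50 times as large.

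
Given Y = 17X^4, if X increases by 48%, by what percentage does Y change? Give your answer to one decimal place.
379.8%

For Y = 17X^4:
If X → X(1 + 0.48)
Then Y → Y · (1 + 0.48)^4
     ≈ Y · 4.7979

Percentage change = ((1 + 0.48)^4 − 1) × 100% ≈ 379.8%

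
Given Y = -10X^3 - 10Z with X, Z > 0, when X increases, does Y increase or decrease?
Y decreases

Taking the partial derivative:
∂Y/∂X = -30X^2

∂Y/∂X = -30X^2 < 0 (assuming positive values)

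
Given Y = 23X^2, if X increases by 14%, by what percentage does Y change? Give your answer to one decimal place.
30.0%

For Y = 23X^2:
If X → X(1 + 0.14)
Then Y → Y · (1 + 0.14)^2
     = Y · 1.2996

Percentage change = ((1 + 0.14)^2 − 1) × 100% ≈ 30.0%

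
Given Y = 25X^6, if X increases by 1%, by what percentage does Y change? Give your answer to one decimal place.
6.2%

For Y = 25X^6:
If X → X(1 + 0.01)
Then Y → Y · (1 + 0.01)^6
     ≈ Y · 1.0615

Percentage change = ((1 + 0.01)^6 − 1) × 100% ≈ 6.2%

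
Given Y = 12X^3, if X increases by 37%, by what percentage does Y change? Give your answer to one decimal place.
157.1%

For Y = 12X^3:
If X → X(1 + 0.37)
Then Y → Y · (1 + 0.37)^3
     ≈ Y · 2.5714

Percentage change = ((1 + 0.37)^3 − 1) × 100% ≈ 157.1%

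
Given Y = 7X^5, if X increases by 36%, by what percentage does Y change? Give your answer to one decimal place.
365.3%

For Y = 7X^5:
If X → X(1 + 0.36)
Then Y → Y · (1 + 0.36)^5
     ≈ Y · 4.6526

Percentage change = ((1 + 0.36)^5 − 1) × 100% ≈ 365.3%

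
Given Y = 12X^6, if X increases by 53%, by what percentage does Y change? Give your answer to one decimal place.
1182.8%

For Y = 12X^6:
If X → X(1 + 0.53)
Then Y → Y · (1 + 0.53)^6
     ≈ Y · 12.8277

Percentage change = ((1 + 0.53)^6 − 1) × 100% ≈ 1182.8%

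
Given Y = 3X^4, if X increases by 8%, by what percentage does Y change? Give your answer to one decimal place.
36.0%

For Y = 3X^4:
If X → X(1 + 0.08)
Then Y → Y · (1 + 0.08)^4
     ≈ Y · 1.3605

Percentage change = ((1 + 0.08)^4 − 1) × 100% ≈ 36.0%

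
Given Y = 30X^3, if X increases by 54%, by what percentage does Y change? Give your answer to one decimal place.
265.2%

For Y = 30X^3:
If X → X(1 + 0.54)
Then Y → Y · (1 + 0.54)^3
     ≈ Y · 3.6523

Percentage change = ((1 + 0.54)^3 − 1) × 100% ≈ 265.2%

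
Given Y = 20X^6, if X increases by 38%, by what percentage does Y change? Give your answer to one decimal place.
590.7%

For Y = 20X^6:
If X → X(1 + 0.38)
Then Y → Y · (1 + 0.38)^6
     ≈ Y · 6.9068

Percentage change = ((1 + 0.38)^6 − 1) × 100% ≈ 590.7%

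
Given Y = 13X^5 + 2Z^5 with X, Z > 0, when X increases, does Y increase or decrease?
Y increases

Taking the partial derivative:
∂Y/∂X = 65X^4

∂Y/∂X = 65X^4 > 0 (assuming positive values)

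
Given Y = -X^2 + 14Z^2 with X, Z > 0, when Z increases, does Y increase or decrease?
Y increases

Taking the partial derivative:
∂Y/∂Z = 28Z

∂Y/∂Z = 28Z > 0 (assuming positive values)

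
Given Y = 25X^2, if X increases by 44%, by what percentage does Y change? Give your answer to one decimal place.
107.4%

For Y = 25X^2:
If X → X(1 + 0.44)
Then Y → Y · (1 + 0.44)^2
     = Y · 2.0736

Percentage change = ((1 + 0.44)^2 − 1) × 100% ≈ 107.4%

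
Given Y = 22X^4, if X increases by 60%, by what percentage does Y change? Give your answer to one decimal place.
555.4%

For Y = 22X^4:
If X → X(1 + 0.6)
Then Y → Y · (1 + 0.6)^4
     = Y · 6.5536

Percentage change = ((1 + 0.6)^4 − 1) × 100% ≈ 555.4%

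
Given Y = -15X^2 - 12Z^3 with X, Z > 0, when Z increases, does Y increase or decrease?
Y decreases

Taking the partial derivative:
∂Y/∂Z = -36Z^2

∂Y/∂Z = -36Z^2 < 0 (assuming positive values)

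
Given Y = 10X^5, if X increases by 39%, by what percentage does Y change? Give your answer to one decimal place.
418.9%

For Y = 10X^5:
If X → X(1 + 0.39)
Then Y → Y · (1 + 0.39)^5
     ≈ Y · 5.1889

Percentage change = ((1 + 0.39)^5 − 1) × 100% ≈ 418.9%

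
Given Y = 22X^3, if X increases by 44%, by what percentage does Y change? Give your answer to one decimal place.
198.6%

For Y = 22X^3:
If X → X(1 + 0.44)
Then Y → Y · (1 + 0.44)^3
     ≈ Y · 2.9860

Percentage change = ((1 + 0.44)^3 − 1) × 100% ≈ 198.6%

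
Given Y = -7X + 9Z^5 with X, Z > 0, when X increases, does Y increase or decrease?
Y decreases

Taking the partial derivative:
∂Y/∂X = -7

∂Y/∂X = -7 < 0 (assuming positive values)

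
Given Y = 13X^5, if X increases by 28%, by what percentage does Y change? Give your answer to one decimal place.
243.6%

For Y = 13X^5:
If X → X(1 + 0.28)
Then Y → Y · (1 + 0.28)^5
     ≈ Y · 3.4360

Percentage change = ((1 + 0.28)^5 − 1) × 100% ≈ 243.6%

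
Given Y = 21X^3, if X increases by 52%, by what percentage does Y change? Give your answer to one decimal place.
251.2%

For Y = 21X^3:
If X → X(1 + 0.52)
Then Y → Y · (1 + 0.52)^3
     ≈ Y · 3.5118

Percentage change = ((1 + 0.52)^3 − 1) × 100% ≈ 251.2%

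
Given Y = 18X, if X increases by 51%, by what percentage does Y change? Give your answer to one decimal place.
51.0%

For Y = 18X:
If X → X(1 + 0.51)
Then Y → Y · (1 + 0.51)^1
     = Y · 1.5100

Percentage change = ((1 + 0.51)^1 − 1) × 100% = 51.0%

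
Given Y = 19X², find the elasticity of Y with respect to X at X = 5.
Elasticity = 2

Elasticity = (dY/dX) · (X/Y)

dY/dX = 38·X
At X = 5: dY/dX = 190, Y = 475

Elasticity = 190 · (5 / 475) = 2

Interpretation: for a small percentage change in X, the percentage change in Y is approximately 2.00 times as large.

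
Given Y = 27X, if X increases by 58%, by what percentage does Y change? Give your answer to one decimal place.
58.0%

For Y = 27X:
If X → X(1 + 0.58)
Then Y → Y · (1 + 0.58)^1
     = Y · 1.5800

Percentage change = ((1 + 0.58)^1 − 1) × 100% = 58.0%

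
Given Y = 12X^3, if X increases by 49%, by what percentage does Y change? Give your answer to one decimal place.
230.8%

For Y = 12X^3:
If X → X(1 + 0.49)
Then Y → Y · (1 + 0.49)^3
     ≈ Y · 3.3079

Percentage change = ((1 + 0.49)^3 − 1) × 100% ≈ 230.8%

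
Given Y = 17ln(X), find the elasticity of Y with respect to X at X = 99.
Elasticity = 1/ln(99) ≈ 0.2176

Elasticity = (dY/dX) · (X/Y)

dY/dX = 17/X
At X = 99: dY/dX = 17/99, Y = 17·ln(99)

Elasticity = (17/99) · (99 / (17·ln(99))) = 1/ln(99) ≈ 0.2176

Interpretation: for a small percentage change in X, the percentage change in Y is approximately 0.22 times as large.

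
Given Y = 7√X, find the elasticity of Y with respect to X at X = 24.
Elasticity = 1/2

Elasticity = (dY/dX) · (X/Y)

dY/dX = 7/(2·√X)
At X = 24: dY/dX = 7·√6/24, Y = 14·√6

Elasticity = (7·√6/24) · (24 / (14·√6)) = 1/2

Interpretation: for a small percentage change in X, the percentage change in Y is approximately 0.50 times as large.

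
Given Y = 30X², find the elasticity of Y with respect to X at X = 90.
Elasticity = 2

Elasticity = (dY/dX) · (X/Y)

dY/dX = 60·X
At X = 90: dY/dX = 5400, Y = 243000

Elasticity = 5400 · (90 / 243000) = 2

Interpretation: for a small percentage change in X, the percentage change in Y is approximately 2.00 times as large.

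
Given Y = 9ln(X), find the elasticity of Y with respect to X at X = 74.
Elasticity = 1/ln(74) ≈ 0.2323

Elasticity = (dY/dX) · (X/Y)

dY/dX = 9/X
At X = 74: dY/dX = 9/74, Y = 9·ln(74)

Elasticity = (9/74) · (74 / (9·ln(74))) = 1/ln(74) ≈ 0.2323

Interpretation: for a small percentage change in X, the percentage change in Y is approximately 0.23 times as large.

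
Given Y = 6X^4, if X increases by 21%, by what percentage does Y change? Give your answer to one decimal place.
114.4%

For Y = 6X^4:
If X → X(1 + 0.21)
Then Y → Y · (1 + 0.21)^4
     ≈ Y · 2.1436

Percentage change = ((1 + 0.21)^4 − 1) × 100% ≈ 114.4%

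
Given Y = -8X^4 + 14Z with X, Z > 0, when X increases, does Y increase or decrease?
Y decreases

Taking the partial derivative:
∂Y/∂X = -32X^3

∂Y/∂X = -32X^3 < 0 (assuming positive values)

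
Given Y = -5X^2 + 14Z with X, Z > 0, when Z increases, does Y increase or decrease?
Y increases

Taking the partial derivative:
∂Y/∂Z = 14

∂Y/∂Z = 14 > 0 (assuming positive values)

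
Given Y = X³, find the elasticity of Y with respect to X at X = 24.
Elasticity = 3

Elasticity = (dY/dX) · (X/Y)

dY/dX = 3·X²
At X = 24: dY/dX = 1728, Y = 13824

Elasticity = 1728 · (24 / 13824) = 3

Interpretation: for a small percentage change in X, the percentage change in Y is approximately 3.00 times as large.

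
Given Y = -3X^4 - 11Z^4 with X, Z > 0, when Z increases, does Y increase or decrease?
Y decreases

Taking the partial derivative:
∂Y/∂Z = -44Z^3

∂Y/∂Z = -44Z^3 < 0 (assuming positive values)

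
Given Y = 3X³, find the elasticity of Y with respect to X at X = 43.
Elasticity = 3

Elasticity = (dY/dX) · (X/Y)

dY/dX = 9·X²
At X = 43: dY/dX = 16641, Y = 238521

Elasticity = 16641 · (43 / 238521) = 3

Interpretation: for a small percentage change in X, the percentage change in Y is approximately 3.00 times as large.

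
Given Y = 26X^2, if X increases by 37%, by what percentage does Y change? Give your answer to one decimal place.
87.7%

For Y = 26X^2:
If X → X(1 + 0.37)
Then Y → Y · (1 + 0.37)^2
     = Y · 1.8769

Percentage change = ((1 + 0.37)^2 − 1) × 100% ≈ 87.7%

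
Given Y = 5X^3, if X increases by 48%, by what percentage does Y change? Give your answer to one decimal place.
224.2%

For Y = 5X^3:
If X → X(1 + 0.48)
Then Y → Y · (1 + 0.48)^3
     ≈ Y · 3.2418

Percentage change = ((1 + 0.48)^3 − 1) × 100% ≈ 224.2%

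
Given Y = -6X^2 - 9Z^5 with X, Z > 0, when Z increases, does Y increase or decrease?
Y decreases

Taking the partial derivative:
∂Y/∂Z = -45Z^4

∂Y/∂Z = -45Z^4 < 0 (assuming positive values)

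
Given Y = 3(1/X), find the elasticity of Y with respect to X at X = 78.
Elasticity = -1

Elasticity = (dY/dX) · (X/Y)

dY/dX = -3/X²
At X = 78: dY/dX = -1/2028, Y = 1/26

Elasticity = (-1/2028) · (78 / (1/26)) = -1

Interpretation: for a small percentage change in X, the percentage change in Y is approximately -1.00 times as large.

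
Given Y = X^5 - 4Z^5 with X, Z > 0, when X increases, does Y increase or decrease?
Y increases

Taking the partial derivative:
∂Y/∂X = 5X^4

∂Y/∂X = 5X^4 > 0 (assuming positive values)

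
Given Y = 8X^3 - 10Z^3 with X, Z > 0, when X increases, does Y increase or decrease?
Y increases

Taking the partial derivative:
∂Y/∂X = 24X^2

∂Y/∂X = 24X^2 > 0 (assuming positive values)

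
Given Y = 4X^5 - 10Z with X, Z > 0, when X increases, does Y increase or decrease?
Y increases

Taking the partial derivative:
∂Y/∂X = 20X^4

∂Y/∂X = 20X^4 > 0 (assuming positive values)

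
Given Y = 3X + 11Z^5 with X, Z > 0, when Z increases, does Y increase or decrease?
Y increases

Taking the partial derivative:
∂Y/∂Z = 55Z^4

∂Y/∂Z = 55Z^4 > 0 (assuming positive values)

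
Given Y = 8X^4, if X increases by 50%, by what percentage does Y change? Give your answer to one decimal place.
406.3%

For Y = 8X^4:
If X → X(1 + 0.5)
Then Y → Y · (1 + 0.5)^4
     = Y · 5.0625

Percentage change = ((1 + 0.5)^4 − 1) × 100% ≈ 406.3%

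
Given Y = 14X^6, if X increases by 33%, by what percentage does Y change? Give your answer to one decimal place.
453.5%

For Y = 14X^6:
If X → X(1 + 0.33)
Then Y → Y · (1 + 0.33)^6
     ≈ Y · 5.5349

Percentage change = ((1 + 0.33)^6 − 1) × 100% ≈ 453.5%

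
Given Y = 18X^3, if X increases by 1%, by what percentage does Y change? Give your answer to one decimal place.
3.0%

For Y = 18X^3:
If X → X(1 + 0.01)
Then Y → Y · (1 + 0.01)^3
     ≈ Y · 1.0303

Percentage change = ((1 + 0.01)^3 − 1) × 100% ≈ 3.0%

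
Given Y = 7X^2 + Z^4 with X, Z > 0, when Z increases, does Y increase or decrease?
Y increases

Taking the partial derivative:
∂Y/∂Z = 4Z^3

∂Y/∂Z = 4Z^3 > 0 (assuming positive values)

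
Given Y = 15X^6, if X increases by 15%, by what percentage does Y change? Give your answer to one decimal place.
131.3%

For Y = 15X^6:
If X → X(1 + 0.15)
Then Y → Y · (1 + 0.15)^6
     ≈ Y · 2.3131

Percentage change = ((1 + 0.15)^6 − 1) × 100% ≈ 131.3%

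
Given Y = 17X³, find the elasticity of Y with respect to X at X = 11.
Elasticity = 3

Elasticity = (dY/dX) · (X/Y)

dY/dX = 51·X²
At X = 11: dY/dX = 6171, Y = 22627

Elasticity = 6171 · (11 / 22627) = 3

Interpretation: for a small percentage change in X, the percentage change in Y is approximately 3.00 times as large.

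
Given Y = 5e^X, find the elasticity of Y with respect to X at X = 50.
Elasticity = 50

Elasticity = (dY/dX) · (X/Y)

dY/dX = 5·e^X
At X = 50: dY/dX = 5·e^50, Y = 5·e^50

Elasticity = (5·e^50) · (50 / (5·e^50)) = 50

Interpretation: for a small percentage change in X, the percentage change in Y is approximately 50.00 times as large.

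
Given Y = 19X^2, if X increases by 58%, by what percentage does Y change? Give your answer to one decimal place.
149.6%

For Y = 19X^2:
If X → X(1 + 0.58)
Then Y → Y · (1 + 0.58)^2
     = Y · 2.4964

Percentage change = ((1 + 0.58)^2 − 1) × 100% ≈ 149.6%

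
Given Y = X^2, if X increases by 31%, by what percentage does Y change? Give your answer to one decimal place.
71.6%

For Y = X^2:
If X → X(1 + 0.31)
Then Y → Y · (1 + 0.31)^2
     = Y · 1.7161

Percentage change = ((1 + 0.31)^2 − 1) × 100% ≈ 71.6%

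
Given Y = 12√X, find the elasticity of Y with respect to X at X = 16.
Elasticity = 1/2

Elasticity = (dY/dX) · (X/Y)

dY/dX = 6/√X
At X = 16: dY/dX = 3/2, Y = 48

Elasticity = (3/2) · (16 / 48) = 1/2

Interpretation: for a small percentage change in X, the percentage change in Y is approximately 0.50 times as large.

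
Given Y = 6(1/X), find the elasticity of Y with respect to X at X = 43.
Elasticity = -1

Elasticity = (dY/dX) · (X/Y)

dY/dX = -6/X²
At X = 43: dY/dX = -6/1849, Y = 6/43

Elasticity = (-6/1849) · (43 / (6/43)) = -1

Interpretation: for a small percentage change in X, the percentage change in Y is approximately -1.00 times as large.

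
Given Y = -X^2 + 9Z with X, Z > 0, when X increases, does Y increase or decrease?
Y decreases

Taking the partial derivative:
∂Y/∂X = -2X

∂Y/∂X = -2X < 0 (assuming positive values)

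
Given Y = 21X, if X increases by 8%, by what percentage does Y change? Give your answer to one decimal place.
8.0%

For Y = 21X:
If X → X(1 + 0.08)
Then Y → Y · (1 + 0.08)^1
     = Y · 1.0800

Percentage change = ((1 + 0.08)^1 − 1) × 100% = 8.0%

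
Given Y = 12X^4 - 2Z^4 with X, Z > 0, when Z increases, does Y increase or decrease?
Y decreases

Taking the partial derivative:
∂Y/∂Z = -8Z^3

∂Y/∂Z = -8Z^3 < 0 (assuming positive values)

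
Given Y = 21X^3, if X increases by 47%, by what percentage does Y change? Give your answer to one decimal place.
217.7%

For Y = 21X^3:
If X → X(1 + 0.47)
Then Y → Y · (1 + 0.47)^3
     ≈ Y · 3.1765

Percentage change = ((1 + 0.47)^3 − 1) × 100% ≈ 217.7%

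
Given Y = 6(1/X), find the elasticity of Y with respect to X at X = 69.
Elasticity = -1

Elasticity = (dY/dX) · (X/Y)

dY/dX = -6/X²
At X = 69: dY/dX = -2/1587, Y = 2/23

Elasticity = (-2/1587) · (69 / (2/23)) = -1

Interpretation: for a small percentage change in X, the percentage change in Y is approximately -1.00 times as large.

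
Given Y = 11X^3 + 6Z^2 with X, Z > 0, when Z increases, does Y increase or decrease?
Y increases

Taking the partial derivative:
∂Y/∂Z = 12Z

∂Y/∂Z = 12Z > 0 (assuming positive values)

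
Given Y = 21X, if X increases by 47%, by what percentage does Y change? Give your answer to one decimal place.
47.0%

For Y = 21X:
If X → X(1 + 0.47)
Then Y → Y · (1 + 0.47)^1
     = Y · 1.4700

Percentage change = ((1 + 0.47)^1 − 1) × 100% = 47.0%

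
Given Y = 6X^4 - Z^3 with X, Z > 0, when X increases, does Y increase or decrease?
Y increases

Taking the partial derivative:
∂Y/∂X = 24X^3

∂Y/∂X = 24X^3 > 0 (assuming positive values)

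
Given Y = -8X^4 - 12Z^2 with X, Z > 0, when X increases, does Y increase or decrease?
Y decreases

Taking the partial derivative:
∂Y/∂X = -32X^3

∂Y/∂X = -32X^3 < 0 (assuming positive values)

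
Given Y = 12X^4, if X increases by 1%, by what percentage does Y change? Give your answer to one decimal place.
4.1%

For Y = 12X^4:
If X → X(1 + 0.01)
Then Y → Y · (1 + 0.01)^4
     ≈ Y · 1.0406

Percentage change = ((1 + 0.01)^4 − 1) × 100% ≈ 4.1%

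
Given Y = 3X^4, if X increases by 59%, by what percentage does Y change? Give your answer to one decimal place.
539.1%

For Y = 3X^4:
If X → X(1 + 0.59)
Then Y → Y · (1 + 0.59)^4
     ≈ Y · 6.3913

Percentage change = ((1 + 0.59)^4 − 1) × 100% ≈ 539.1%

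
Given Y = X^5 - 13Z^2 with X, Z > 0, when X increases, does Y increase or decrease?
Y increases

Taking the partial derivative:
∂Y/∂X = 5X^4

∂Y/∂X = 5X^4 > 0 (assuming positive values)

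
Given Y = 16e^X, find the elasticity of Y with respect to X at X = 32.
Elasticity = 32

Elasticity = (dY/dX) · (X/Y)

dY/dX = 16·e^X
At X = 32: dY/dX = 16·e^32, Y = 16·e^32

Elasticity = (16·e^32) · (32 / (16·e^32)) = 32

Interpretation: for a small percentage change in X, the percentage change in Y is approximately 32.00 times as large.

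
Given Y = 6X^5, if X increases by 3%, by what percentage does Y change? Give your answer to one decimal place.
15.9%

For Y = 6X^5:
If X → X(1 + 0.03)
Then Y → Y · (1 + 0.03)^5
     ≈ Y · 1.1593

Percentage change = ((1 + 0.03)^5 − 1) × 100% ≈ 15.9%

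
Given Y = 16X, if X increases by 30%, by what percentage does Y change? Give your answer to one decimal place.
30.0%

For Y = 16X:
If X → X(1 + 0.3)
Then Y → Y · (1 + 0.3)^1
     = Y · 1.3000

Percentage change = ((1 + 0.3)^1 − 1) × 100% = 30.0%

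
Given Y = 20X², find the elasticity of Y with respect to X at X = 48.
Elasticity = 2

Elasticity = (dY/dX) · (X/Y)

dY/dX = 40·X
At X = 48: dY/dX = 1920, Y = 46080

Elasticity = 1920 · (48 / 46080) = 2

Interpretation: for a small percentage change in X, the percentage change in Y is approximately 2.00 times as large.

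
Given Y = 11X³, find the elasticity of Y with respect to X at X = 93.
Elasticity = 3

Elasticity = (dY/dX) · (X/Y)

dY/dX = 33·X²
At X = 93: dY/dX = 285417, Y = 8847927

Elasticity = 285417 · (93 / 8847927) = 3

Interpretation: for a small percentage change in X, the percentage change in Y is approximately 3.00 times as large.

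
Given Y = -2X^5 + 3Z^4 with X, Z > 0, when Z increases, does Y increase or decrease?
Y increases

Taking the partial derivative:
∂Y/∂Z = 12Z^3

∂Y/∂Z = 12Z^3 > 0 (assuming positive values)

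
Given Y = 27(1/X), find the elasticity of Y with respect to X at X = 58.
Elasticity = -1

Elasticity = (dY/dX) · (X/Y)

dY/dX = -27/X²
At X = 58: dY/dX = -27/3364, Y = 27/58

Elasticity = (-27/3364) · (58 / (27/58)) = -1

Interpretation: for a small percentage change in X, the percentage change in Y is approximately -1.00 times as large.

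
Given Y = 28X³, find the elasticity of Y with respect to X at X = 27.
Elasticity = 3

Elasticity = (dY/dX) · (X/Y)

dY/dX = 84·X²
At X = 27: dY/dX = 61236, Y = 551124

Elasticity = 61236 · (27 / 551124) = 3

Interpretation: for a small percentage change in X, the percentage change in Y is approximately 3.00 times as large.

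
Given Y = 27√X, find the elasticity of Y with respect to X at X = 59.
Elasticity = 1/2

Elasticity = (dY/dX) · (X/Y)

dY/dX = 27/(2·√X)
At X = 59: dY/dX = 27·√59/118, Y = 27·√59

Elasticity = (27·√59/118) · (59 / (27·√59)) = 1/2

Interpretation: for a small percentage change in X, the percentage change in Y is approximately 0.50 times as large.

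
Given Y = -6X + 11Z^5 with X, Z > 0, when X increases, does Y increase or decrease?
Y decreases

Taking the partial derivative:
∂Y/∂X = -6

∂Y/∂X = -6 < 0 (assuming positive values)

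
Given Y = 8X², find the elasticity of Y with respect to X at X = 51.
Elasticity = 2

Elasticity = (dY/dX) · (X/Y)

dY/dX = 16·X
At X = 51: dY/dX = 816, Y = 20808

Elasticity = 816 · (51 / 20808) = 2

Interpretation: for a small percentage change in X, the percentage change in Y is approximately 2.00 times as large.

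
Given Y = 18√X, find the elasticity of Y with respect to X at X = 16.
Elasticity = 1/2

Elasticity = (dY/dX) · (X/Y)

dY/dX = 9/√X
At X = 16: dY/dX = 9/4, Y = 72

Elasticity = (9/4) · (16 / 72) = 1/2

Interpretation: for a small percentage change in X, the percentage change in Y is approximately 0.50 times as large.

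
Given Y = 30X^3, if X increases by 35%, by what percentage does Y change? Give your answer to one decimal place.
146.0%

For Y = 30X^3:
If X → X(1 + 0.35)
Then Y → Y · (1 + 0.35)^3
     ≈ Y · 2.4604

Percentage change = ((1 + 0.35)^3 − 1) × 100% ≈ 146.0%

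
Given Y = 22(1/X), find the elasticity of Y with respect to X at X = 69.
Elasticity = -1

Elasticity = (dY/dX) · (X/Y)

dY/dX = -22/X²
At X = 69: dY/dX = -22/4761, Y = 22/69

Elasticity = (-22/4761) · (69 / (22/69)) = -1

Interpretation: for a small percentage change in X, the percentage change in Y is approximately -1.00 times as large.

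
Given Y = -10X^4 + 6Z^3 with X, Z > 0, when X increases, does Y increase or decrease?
Y decreases

Taking the partial derivative:
∂Y/∂X = -40X^3

∂Y/∂X = -40X^3 < 0 (assuming positive values)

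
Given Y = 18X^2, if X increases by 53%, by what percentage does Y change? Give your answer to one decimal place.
134.1%

For Y = 18X^2:
If X → X(1 + 0.53)
Then Y → Y · (1 + 0.53)^2
     = Y · 2.3409

Percentage change = ((1 + 0.53)^2 − 1) × 100% ≈ 134.1%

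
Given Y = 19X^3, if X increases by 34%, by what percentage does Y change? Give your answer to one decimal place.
140.6%

For Y = 19X^3:
If X → X(1 + 0.34)
Then Y → Y · (1 + 0.34)^3
     ≈ Y · 2.4061

Percentage change = ((1 + 0.34)^3 − 1) × 100% ≈ 140.6%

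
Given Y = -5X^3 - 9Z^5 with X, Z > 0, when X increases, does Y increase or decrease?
Y decreases

Taking the partial derivative:
∂Y/∂X = -15X^2

∂Y/∂X = -15X^2 < 0 (assuming positive values)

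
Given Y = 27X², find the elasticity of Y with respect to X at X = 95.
Elasticity = 2

Elasticity = (dY/dX) · (X/Y)

dY/dX = 54·X
At X = 95: dY/dX = 5130, Y = 243675

Elasticity = 5130 · (95 / 243675) = 2

Interpretation: for a small percentage change in X, the percentage change in Y is approximately 2.00 times as large.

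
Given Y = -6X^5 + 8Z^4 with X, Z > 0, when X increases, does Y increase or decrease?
Y decreases

Taking the partial derivative:
∂Y/∂X = -30X^4

∂Y/∂X = -30X^4 < 0 (assuming positive values)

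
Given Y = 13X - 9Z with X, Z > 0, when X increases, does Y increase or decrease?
Y increases

Taking the partial derivative:
∂Y/∂X = 13

∂Y/∂X = 13 > 0 (assuming positive values)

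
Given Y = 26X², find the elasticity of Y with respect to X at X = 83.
Elasticity = 2

Elasticity = (dY/dX) · (X/Y)

dY/dX = 52·X
At X = 83: dY/dX = 4316, Y = 179114

Elasticity = 4316 · (83 / 179114) = 2

Interpretation: for a small percentage change in X, the percentage change in Y is approximately 2.00 times as large.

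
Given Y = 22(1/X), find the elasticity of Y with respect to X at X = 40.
Elasticity = -1

Elasticity = (dY/dX) · (X/Y)

dY/dX = -22/X²
At X = 40: dY/dX = -11/800, Y = 11/20

Elasticity = (-11/800) · (40 / (11/20)) = -1

Interpretation: for a small percentage change in X, the percentage change in Y is approximately -1.00 times as large.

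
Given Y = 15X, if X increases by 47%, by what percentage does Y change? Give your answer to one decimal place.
47.0%

For Y = 15X:
If X → X(1 + 0.47)
Then Y → Y · (1 + 0.47)^1
     = Y · 1.4700

Percentage change = ((1 + 0.47)^1 − 1) × 100% = 47.0%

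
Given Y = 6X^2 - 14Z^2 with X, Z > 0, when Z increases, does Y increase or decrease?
Y decreases

Taking the partial derivative:
∂Y/∂Z = -28Z

∂Y/∂Z = -28Z < 0 (assuming positive values)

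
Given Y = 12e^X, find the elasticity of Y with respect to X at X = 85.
Elasticity = 85

Elasticity = (dY/dX) · (X/Y)

dY/dX = 12·e^X
At X = 85: dY/dX = 12·e^85, Y = 12·e^85

Elasticity = (12·e^85) · (85 / (12·e^85)) = 85

Interpretation: for a small percentage change in X, the percentage change in Y is approximately 85.00 times as large.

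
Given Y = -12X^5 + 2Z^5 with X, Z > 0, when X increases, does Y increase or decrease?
Y decreases

Taking the partial derivative:
∂Y/∂X = -60X^4

∂Y/∂X = -60X^4 < 0 (assuming positive values)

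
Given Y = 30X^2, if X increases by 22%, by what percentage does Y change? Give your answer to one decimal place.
48.8%

For Y = 30X^2:
If X → X(1 + 0.22)
Then Y → Y · (1 + 0.22)^2
     = Y · 1.4884

Percentage change = ((1 + 0.22)^2 − 1) × 100% ≈ 48.8%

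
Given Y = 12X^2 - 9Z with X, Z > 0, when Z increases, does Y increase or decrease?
Y decreases

Taking the partial derivative:
∂Y/∂Z = -9

∂Y/∂Z = -9 < 0 (assuming positive values)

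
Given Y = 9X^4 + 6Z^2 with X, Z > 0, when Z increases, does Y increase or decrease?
Y increases

Taking the partial derivative:
∂Y/∂Z = 12Z

∂Y/∂Z = 12Z > 0 (assuming positive values)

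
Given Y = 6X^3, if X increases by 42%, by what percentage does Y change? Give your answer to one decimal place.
186.3%

For Y = 6X^3:
If X → X(1 + 0.42)
Then Y → Y · (1 + 0.42)^3
     ≈ Y · 2.8633

Percentage change = ((1 + 0.42)^3 − 1) × 100% ≈ 186.3%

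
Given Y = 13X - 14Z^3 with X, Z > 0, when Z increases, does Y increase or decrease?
Y decreases

Taking the partial derivative:
∂Y/∂Z = -42Z^2

∂Y/∂Z = -42Z^2 < 0 (assuming positive values)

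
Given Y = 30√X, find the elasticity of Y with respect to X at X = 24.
Elasticity = 1/2

Elasticity = (dY/dX) · (X/Y)

dY/dX = 15/√X
At X = 24: dY/dX = 5·√6/4, Y = 60·√6

Elasticity = (5·√6/4) · (24 / (60·√6)) = 1/2

Interpretation: for a small percentage change in X, the percentage change in Y is approximately 0.50 times as large.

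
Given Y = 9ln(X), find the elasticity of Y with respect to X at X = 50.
Elasticity = 1/ln(50) ≈ 0.2556

Elasticity = (dY/dX) · (X/Y)

dY/dX = 9/X
At X = 50: dY/dX = 9/50, Y = 9·ln(50)

Elasticity = (9/50) · (50 / (9·ln(50))) = 1/ln(50) ≈ 0.2556

Interpretation: for a small percentage change in X, the percentage change in Y is approximately 0.26 times as large.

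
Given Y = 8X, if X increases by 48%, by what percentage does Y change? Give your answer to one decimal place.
48.0%

For Y = 8X:
If X → X(1 + 0.48)
Then Y → Y · (1 + 0.48)^1
     = Y · 1.4800

Percentage change = ((1 + 0.48)^1 − 1) × 100% = 48.0%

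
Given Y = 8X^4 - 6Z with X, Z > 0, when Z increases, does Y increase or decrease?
Y decreases

Taking the partial derivative:
∂Y/∂Z = -6

∂Y/∂Z = -6 < 0 (assuming positive values)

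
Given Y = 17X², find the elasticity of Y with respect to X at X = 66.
Elasticity = 2

Elasticity = (dY/dX) · (X/Y)

dY/dX = 34·X
At X = 66: dY/dX = 2244, Y = 74052

Elasticity = 2244 · (66 / 74052) = 2

Interpretation: for a small percentage change in X, the percentage change in Y is approximately 2.00 times as large.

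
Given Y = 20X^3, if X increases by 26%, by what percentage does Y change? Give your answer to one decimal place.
100.0%

For Y = 20X^3:
If X → X(1 + 0.26)
Then Y → Y · (1 + 0.26)^3
     ≈ Y · 2.0004

Percentage change = ((1 + 0.26)^3 − 1) × 100% ≈ 100.0%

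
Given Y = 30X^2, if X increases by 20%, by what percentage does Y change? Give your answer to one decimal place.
44.0%

For Y = 30X^2:
If X → X(1 + 0.2)
Then Y → Y · (1 + 0.2)^2
     = Y · 1.4400

Percentage change = ((1 + 0.2)^2 − 1) × 100% = 44.0%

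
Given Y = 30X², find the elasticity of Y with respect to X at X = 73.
Elasticity = 2

Elasticity = (dY/dX) · (X/Y)

dY/dX = 60·X
At X = 73: dY/dX = 4380, Y = 159870

Elasticity = 4380 · (73 / 159870) = 2

Interpretation: for a small percentage change in X, the percentage change in Y is approximately 2.00 times as large.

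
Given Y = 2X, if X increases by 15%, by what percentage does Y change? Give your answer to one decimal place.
15.0%

For Y = 2X:
If X → X(1 + 0.15)
Then Y → Y · (1 + 0.15)^1
     = Y · 1.1500

Percentage change = ((1 + 0.15)^1 − 1) × 100% = 15.0%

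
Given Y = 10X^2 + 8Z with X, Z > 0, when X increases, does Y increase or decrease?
Y increases

Taking the partial derivative:
∂Y/∂X = 20X

∂Y/∂X = 20X > 0 (assuming positive values)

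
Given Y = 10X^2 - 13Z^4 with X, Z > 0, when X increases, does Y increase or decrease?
Y increases

Taking the partial derivative:
∂Y/∂X = 20X

∂Y/∂X = 20X > 0 (assuming positive values)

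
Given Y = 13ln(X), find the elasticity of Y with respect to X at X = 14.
Elasticity = 1/ln(14) ≈ 0.3789

Elasticity = (dY/dX) · (X/Y)

dY/dX = 13/X
At X = 14: dY/dX = 13/14, Y = 13·ln(14)

Elasticity = (13/14) · (14 / (13·ln(14))) = 1/ln(14) ≈ 0.3789

Interpretation: for a small percentage change in X, the percentage change in Y is approximately 0.38 times as large.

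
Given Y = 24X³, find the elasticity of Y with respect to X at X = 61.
Elasticity = 3

Elasticity = (dY/dX) · (X/Y)

dY/dX = 72·X²
At X = 61: dY/dX = 267912, Y = 5447544

Elasticity = 267912 · (61 / 5447544) = 3

Interpretation: for a small percentage change in X, the percentage change in Y is approximately 3.00 times as large.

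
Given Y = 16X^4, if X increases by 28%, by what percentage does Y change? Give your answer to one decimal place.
168.4%

For Y = 16X^4:
If X → X(1 + 0.28)
Then Y → Y · (1 + 0.28)^4
     ≈ Y · 2.6844

Percentage change = ((1 + 0.28)^4 − 1) × 100% ≈ 168.4%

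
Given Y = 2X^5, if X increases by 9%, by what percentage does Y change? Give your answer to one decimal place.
53.9%

For Y = 2X^5:
If X → X(1 + 0.09)
Then Y → Y · (1 + 0.09)^5
     ≈ Y · 1.5386

Percentage change = ((1 + 0.09)^5 − 1) × 100% ≈ 53.9%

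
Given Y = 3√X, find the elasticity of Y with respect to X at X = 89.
Elasticity = 1/2

Elasticity = (dY/dX) · (X/Y)

dY/dX = 3/(2·√X)
At X = 89: dY/dX = 3·√89/178, Y = 3·√89

Elasticity = (3·√89/178) · (89 / (3·√89)) = 1/2

Interpretation: for a small percentage change in X, the percentage change in Y is approximately 0.50 times as large.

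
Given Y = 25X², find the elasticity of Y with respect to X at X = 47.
Elasticity = 2

Elasticity = (dY/dX) · (X/Y)

dY/dX = 50·X
At X = 47: dY/dX = 2350, Y = 55225

Elasticity = 2350 · (47 / 55225) = 2

Interpretation: for a small percentage change in X, the percentage change in Y is approximately 2.00 times as large.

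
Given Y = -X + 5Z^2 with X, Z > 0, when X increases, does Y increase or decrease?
Y decreases

Taking the partial derivative:
∂Y/∂X = -1

∂Y/∂X = -1 < 0 (assuming positive values)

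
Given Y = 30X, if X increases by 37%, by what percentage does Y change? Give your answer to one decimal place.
37.0%

For Y = 30X:
If X → X(1 + 0.37)
Then Y → Y · (1 + 0.37)^1
     = Y · 1.3700

Percentage change = ((1 + 0.37)^1 − 1) × 100% = 37.0%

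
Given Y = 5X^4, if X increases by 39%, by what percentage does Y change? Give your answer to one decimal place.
273.3%

For Y = 5X^4:
If X → X(1 + 0.39)
Then Y → Y · (1 + 0.39)^4
     ≈ Y · 3.7330

Percentage change = ((1 + 0.39)^4 − 1) × 100% ≈ 273.3%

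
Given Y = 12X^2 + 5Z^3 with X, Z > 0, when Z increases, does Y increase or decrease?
Y increases

Taking the partial derivative:
∂Y/∂Z = 15Z^2

∂Y/∂Z = 15Z^2 > 0 (assuming positive values)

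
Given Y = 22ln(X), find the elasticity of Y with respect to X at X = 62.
Elasticity = 1/ln(62) ≈ 0.2423

Elasticity = (dY/dX) · (X/Y)

dY/dX = 22/X
At X = 62: dY/dX = 11/31, Y = 22·ln(62)

Elasticity = (11/31) · (62 / (22·ln(62))) = 1/ln(62) ≈ 0.2423

Interpretation: for a small percentage change in X, the percentage change in Y is approximately 0.24 times as large.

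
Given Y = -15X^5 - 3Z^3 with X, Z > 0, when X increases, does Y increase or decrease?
Y decreases

Taking the partial derivative:
∂Y/∂X = -75X^4

∂Y/∂X = -75X^4 < 0 (assuming positive values)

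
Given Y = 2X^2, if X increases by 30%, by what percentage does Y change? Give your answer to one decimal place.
69.0%

For Y = 2X^2:
If X → X(1 + 0.3)
Then Y → Y · (1 + 0.3)^2
     = Y · 1.6900

Percentage change = ((1 + 0.3)^2 − 1) × 100% = 69.0%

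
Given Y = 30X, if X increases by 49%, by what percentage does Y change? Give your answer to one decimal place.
49.0%

For Y = 30X:
If X → X(1 + 0.49)
Then Y → Y · (1 + 0.49)^1
     = Y · 1.4900

Percentage change = ((1 + 0.49)^1 − 1) × 100% = 49.0%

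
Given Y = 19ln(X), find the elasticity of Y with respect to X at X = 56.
Elasticity = 1/ln(56) ≈ 0.2484

Elasticity = (dY/dX) · (X/Y)

dY/dX = 19/X
At X = 56: dY/dX = 19/56, Y = 19·ln(56)

Elasticity = (19/56) · (56 / (19·ln(56))) = 1/ln(56) ≈ 0.2484

Interpretation: for a small percentage change in X, the percentage change in Y is approximately 0.25 times as large.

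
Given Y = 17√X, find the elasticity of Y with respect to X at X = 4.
Elasticity = 1/2

Elasticity = (dY/dX) · (X/Y)

dY/dX = 17/(2·√X)
At X = 4: dY/dX = 17/4, Y = 34

Elasticity = (17/4) · (4 / 34) = 1/2

Interpretation: for a small percentage change in X, the percentage change in Y is approximately 0.50 times as large.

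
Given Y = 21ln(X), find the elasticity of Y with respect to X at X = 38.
Elasticity = 1/ln(38) ≈ 0.2749

Elasticity = (dY/dX) · (X/Y)

dY/dX = 21/X
At X = 38: dY/dX = 21/38, Y = 21·ln(38)

Elasticity = (21/38) · (38 / (21·ln(38))) = 1/ln(38) ≈ 0.2749

Interpretation: for a small percentage change in X, the percentage change in Y is approximately 0.27 times as large.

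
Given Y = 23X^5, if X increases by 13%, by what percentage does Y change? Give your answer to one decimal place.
84.2%

For Y = 23X^5:
If X → X(1 + 0.13)
Then Y → Y · (1 + 0.13)^5
     ≈ Y · 1.8424

Percentage change = ((1 + 0.13)^5 − 1) × 100% ≈ 84.2%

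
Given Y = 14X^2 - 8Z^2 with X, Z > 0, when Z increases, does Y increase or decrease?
Y decreases

Taking the partial derivative:
∂Y/∂Z = -16Z

∂Y/∂Z = -16Z < 0 (assuming positive values)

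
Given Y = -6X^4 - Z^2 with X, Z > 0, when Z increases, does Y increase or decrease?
Y decreases

Taking the partial derivative:
∂Y/∂Z = -2Z

∂Y/∂Z = -2Z < 0 (assuming positive values)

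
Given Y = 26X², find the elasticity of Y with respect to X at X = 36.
Elasticity = 2

Elasticity = (dY/dX) · (X/Y)

dY/dX = 52·X
At X = 36: dY/dX = 1872, Y = 33696

Elasticity = 1872 · (36 / 33696) = 2

Interpretation: for a small percentage change in X, the percentage change in Y is approximately 2.00 times as large.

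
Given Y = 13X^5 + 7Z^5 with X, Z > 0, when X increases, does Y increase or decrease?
Y increases

Taking the partial derivative:
∂Y/∂X = 65X^4

∂Y/∂X = 65X^4 > 0 (assuming positive values)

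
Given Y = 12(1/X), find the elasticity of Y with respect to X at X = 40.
Elasticity = -1

Elasticity = (dY/dX) · (X/Y)

dY/dX = -12/X²
At X = 40: dY/dX = -3/400, Y = 3/10

Elasticity = (-3/400) · (40 / (3/10)) = -1

Interpretation: for a small percentage change in X, the percentage change in Y is approximately -1.00 times as large.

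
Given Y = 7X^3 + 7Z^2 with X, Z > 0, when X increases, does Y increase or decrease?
Y increases

Taking the partial derivative:
∂Y/∂X = 21X^2

∂Y/∂X = 21X^2 > 0 (assuming positive values)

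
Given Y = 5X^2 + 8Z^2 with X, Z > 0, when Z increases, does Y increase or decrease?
Y increases

Taking the partial derivative:
∂Y/∂Z = 16Z

∂Y/∂Z = 16Z > 0 (assuming positive values)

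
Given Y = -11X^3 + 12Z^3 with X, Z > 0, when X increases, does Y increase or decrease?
Y decreases

Taking the partial derivative:
∂Y/∂X = -33X^2

∂Y/∂X = -33X^2 < 0 (assuming positive values)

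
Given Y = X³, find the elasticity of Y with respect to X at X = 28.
Elasticity = 3

Elasticity = (dY/dX) · (X/Y)

dY/dX = 3·X²
At X = 28: dY/dX = 2352, Y = 21952

Elasticity = 2352 · (28 / 21952) = 3

Interpretation: for a small percentage change in X, the percentage change in Y is approximately 3.00 times as large.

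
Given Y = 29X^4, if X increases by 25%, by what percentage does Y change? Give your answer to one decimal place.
144.1%

For Y = 29X^4:
If X → X(1 + 0.25)
Then Y → Y · (1 + 0.25)^4
     ≈ Y · 2.4414

Percentage change = ((1 + 0.25)^4 − 1) × 100% ≈ 144.1%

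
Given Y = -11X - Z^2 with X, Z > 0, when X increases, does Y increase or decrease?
Y decreases

Taking the partial derivative:
∂Y/∂X = -11

∂Y/∂X = -11 < 0 (assuming positive values)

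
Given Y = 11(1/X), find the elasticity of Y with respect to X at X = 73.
Elasticity = -1

Elasticity = (dY/dX) · (X/Y)

dY/dX = -11/X²
At X = 73: dY/dX = -11/5329, Y = 11/73

Elasticity = (-11/5329) · (73 / (11/73)) = -1

Interpretation: for a small percentage change in X, the percentage change in Y is approximately -1.00 times as large.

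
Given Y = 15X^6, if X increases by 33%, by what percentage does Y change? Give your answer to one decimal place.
453.5%

For Y = 15X^6:
If X → X(1 + 0.33)
Then Y → Y · (1 + 0.33)^6
     ≈ Y · 5.5349

Percentage change = ((1 + 0.33)^6 − 1) × 100% ≈ 453.5%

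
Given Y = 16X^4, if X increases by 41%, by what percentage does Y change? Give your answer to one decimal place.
295.3%

For Y = 16X^4:
If X → X(1 + 0.41)
Then Y → Y · (1 + 0.41)^4
     ≈ Y · 3.9525

Percentage change = ((1 + 0.41)^4 − 1) × 100% ≈ 295.3%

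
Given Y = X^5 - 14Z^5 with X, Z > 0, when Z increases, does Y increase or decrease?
Y decreases

Taking the partial derivative:
∂Y/∂Z = -70Z^4

∂Y/∂Z = -70Z^4 < 0 (assuming positive values)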